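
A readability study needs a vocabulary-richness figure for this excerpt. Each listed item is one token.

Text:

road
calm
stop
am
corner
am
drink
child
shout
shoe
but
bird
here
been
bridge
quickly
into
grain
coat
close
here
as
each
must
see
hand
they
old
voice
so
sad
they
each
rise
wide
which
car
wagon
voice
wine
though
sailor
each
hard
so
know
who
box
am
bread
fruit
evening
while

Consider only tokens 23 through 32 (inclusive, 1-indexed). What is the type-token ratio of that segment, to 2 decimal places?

Segment tokens 23–32: each, must, see, hand, they, old, voice, so, sad, they
Segment N = 10, segment V = 9.
TTR = 9 / 10 = 0.90

0.90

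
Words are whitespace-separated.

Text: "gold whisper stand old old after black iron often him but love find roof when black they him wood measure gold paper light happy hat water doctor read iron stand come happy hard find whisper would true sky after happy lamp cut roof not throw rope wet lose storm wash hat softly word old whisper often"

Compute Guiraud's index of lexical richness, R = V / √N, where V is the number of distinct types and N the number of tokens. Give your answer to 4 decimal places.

5.3452

N = 56, V = 40.
√N = 7.483315
R = 40 / 7.483315 = 5.3452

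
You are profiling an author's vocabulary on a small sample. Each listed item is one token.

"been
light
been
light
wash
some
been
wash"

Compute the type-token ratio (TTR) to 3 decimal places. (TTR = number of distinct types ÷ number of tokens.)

N = 8 tokens, V = 4 types.
TTR = V / N = 4 / 8 = 0.500

0.500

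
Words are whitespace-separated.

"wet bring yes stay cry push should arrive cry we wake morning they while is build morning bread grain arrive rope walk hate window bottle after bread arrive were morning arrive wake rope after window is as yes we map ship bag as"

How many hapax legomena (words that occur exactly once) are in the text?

16

Frequencies: arrive:4, morning:3, yes:2, cry:2, we:2, wake:2, is:2, bread:2, rope:2, window:2, after:2, as:2, wet:1, bring:1, stay:1, push:1, should:1, they:1, while:1, build:1, … (8 more, each freq 1)
Hapax (freq=1): bag, bottle, bring, build, grain, hate, map, push, ship, should, stay, they, walk, were, wet, while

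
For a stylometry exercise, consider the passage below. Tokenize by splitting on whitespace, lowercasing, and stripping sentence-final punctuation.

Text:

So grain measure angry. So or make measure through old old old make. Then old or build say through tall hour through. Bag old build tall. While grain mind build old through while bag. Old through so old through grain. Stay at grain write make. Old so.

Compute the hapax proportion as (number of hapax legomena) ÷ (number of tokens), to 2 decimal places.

0.17

Frequencies: old:9, through:6, so:4, grain:4, make:3, build:3, measure:2, or:2, tall:2, bag:2, while:2, angry:1, then:1, say:1, hour:1, mind:1, stay:1, at:1, write:1
Hapax count = 8; token count = 47.
Ratio = 8 / 47 = 0.17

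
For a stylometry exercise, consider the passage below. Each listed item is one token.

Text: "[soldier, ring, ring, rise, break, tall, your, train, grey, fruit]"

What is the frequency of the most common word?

Frequencies: ring:2, soldier:1, rise:1, break:1, tall:1, your:1, train:1, grey:1, fruit:1
Most common: 'ring' with frequency 2.

2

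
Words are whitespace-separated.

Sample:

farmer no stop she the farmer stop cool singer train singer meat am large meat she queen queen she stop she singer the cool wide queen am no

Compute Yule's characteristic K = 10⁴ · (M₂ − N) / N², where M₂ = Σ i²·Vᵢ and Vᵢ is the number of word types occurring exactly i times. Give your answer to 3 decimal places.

Frequencies: she:4, stop:3, singer:3, queen:3, farmer:2, no:2, the:2, cool:2, meat:2, am:2, train:1, large:1, wide:1
N = 28. Frequency spectrum: V_1=3, V_2=6, V_3=3, V_4=1
M₂ = 1²·3 + 2²·6 + 3²·3 + 4²·1 = 70
K = 10000 × (70 − 28) / 28² = 535.714

535.714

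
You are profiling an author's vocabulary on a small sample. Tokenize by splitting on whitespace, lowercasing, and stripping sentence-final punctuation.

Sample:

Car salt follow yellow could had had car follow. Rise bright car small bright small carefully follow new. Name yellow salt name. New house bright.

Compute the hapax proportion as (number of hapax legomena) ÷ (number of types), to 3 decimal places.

Frequencies: car:3, follow:3, bright:3, salt:2, yellow:2, had:2, small:2, new:2, name:2, could:1, rise:1, carefully:1, house:1
Hapax count = 4; type count = 13.
Ratio = 4 / 13 = 0.308

0.308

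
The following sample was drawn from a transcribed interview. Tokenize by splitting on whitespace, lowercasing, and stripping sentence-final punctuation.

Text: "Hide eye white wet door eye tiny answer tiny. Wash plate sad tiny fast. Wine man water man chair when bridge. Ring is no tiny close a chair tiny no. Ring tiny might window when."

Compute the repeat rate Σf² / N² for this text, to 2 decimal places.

Frequencies: tiny:6, eye:2, man:2, chair:2, when:2, ring:2, no:2, hide:1, white:1, wet:1, door:1, answer:1, wash:1, plate:1, sad:1, fast:1, wine:1, water:1, bridge:1, is:1, … (4 more, each freq 1)
Σf² = 77; N² = 1225
Repeat rate = 77 / 1225 = 0.06

0.06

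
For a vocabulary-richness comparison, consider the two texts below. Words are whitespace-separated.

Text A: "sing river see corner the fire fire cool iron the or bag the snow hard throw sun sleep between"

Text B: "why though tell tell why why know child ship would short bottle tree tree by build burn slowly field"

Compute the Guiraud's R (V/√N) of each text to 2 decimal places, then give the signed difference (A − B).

A: V=16, N=19, R=3.67
B: V=15, N=19, R=3.44
Difference = 3.67 − 3.44 = 0.23

0.23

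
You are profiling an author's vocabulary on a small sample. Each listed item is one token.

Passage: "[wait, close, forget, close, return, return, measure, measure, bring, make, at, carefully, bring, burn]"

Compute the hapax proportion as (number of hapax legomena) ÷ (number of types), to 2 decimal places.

Frequencies: close:2, return:2, measure:2, bring:2, wait:1, forget:1, make:1, at:1, carefully:1, burn:1
Hapax count = 6; type count = 10.
Ratio = 6 / 10 = 0.60

0.60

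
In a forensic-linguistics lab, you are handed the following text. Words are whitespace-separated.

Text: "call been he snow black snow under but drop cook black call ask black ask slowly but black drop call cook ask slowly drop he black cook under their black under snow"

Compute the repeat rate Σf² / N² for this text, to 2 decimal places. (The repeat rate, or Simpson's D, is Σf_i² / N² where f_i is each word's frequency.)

Frequencies: black:6, call:3, snow:3, under:3, drop:3, cook:3, ask:3, he:2, but:2, slowly:2, been:1, their:1
Σf² = 104; N² = 1024
Repeat rate = 104 / 1024 = 0.10

0.10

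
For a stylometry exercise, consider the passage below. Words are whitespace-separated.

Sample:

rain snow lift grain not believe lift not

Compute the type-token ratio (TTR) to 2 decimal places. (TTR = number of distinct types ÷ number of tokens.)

0.75

N = 8 tokens, V = 6 types.
TTR = V / N = 6 / 8 = 0.75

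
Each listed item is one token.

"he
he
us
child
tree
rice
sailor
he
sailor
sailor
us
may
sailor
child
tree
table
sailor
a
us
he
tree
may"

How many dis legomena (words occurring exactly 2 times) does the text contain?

Frequencies: sailor:5, he:4, us:3, tree:3, child:2, may:2, rice:1, table:1, a:1
Words with frequency 2: child, may

2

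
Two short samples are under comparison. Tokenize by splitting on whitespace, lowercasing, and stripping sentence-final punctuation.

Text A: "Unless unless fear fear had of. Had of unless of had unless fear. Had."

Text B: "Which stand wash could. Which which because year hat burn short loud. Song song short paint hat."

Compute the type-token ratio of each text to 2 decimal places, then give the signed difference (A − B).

TTR(A) = 4/14 = 0.29
TTR(B) = 12/17 = 0.71
Difference = 0.29 − 0.71 = -0.42

-0.42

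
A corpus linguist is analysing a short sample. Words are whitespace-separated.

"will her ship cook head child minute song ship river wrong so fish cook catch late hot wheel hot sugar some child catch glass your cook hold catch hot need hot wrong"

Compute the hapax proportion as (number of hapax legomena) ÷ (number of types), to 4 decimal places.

0.7273

Frequencies: hot:4, cook:3, catch:3, ship:2, child:2, wrong:2, will:1, her:1, head:1, minute:1, song:1, river:1, so:1, fish:1, late:1, wheel:1, sugar:1, some:1, glass:1, your:1, … (2 more, each freq 1)
Hapax count = 16; type count = 22.
Ratio = 16 / 22 = 0.7273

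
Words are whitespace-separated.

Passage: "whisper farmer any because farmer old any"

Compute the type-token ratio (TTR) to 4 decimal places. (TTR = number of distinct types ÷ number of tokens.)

0.7143

N = 7 tokens, V = 5 types.
TTR = V / N = 5 / 7 = 0.7143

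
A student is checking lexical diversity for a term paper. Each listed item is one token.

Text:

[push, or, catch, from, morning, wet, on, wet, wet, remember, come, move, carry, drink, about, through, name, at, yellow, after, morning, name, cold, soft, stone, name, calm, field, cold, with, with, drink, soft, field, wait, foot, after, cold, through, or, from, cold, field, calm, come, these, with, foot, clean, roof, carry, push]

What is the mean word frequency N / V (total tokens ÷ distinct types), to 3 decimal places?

N = 52 tokens, V = 29 types.
Mean frequency = N / V = 52 / 29 = 1.793

1.793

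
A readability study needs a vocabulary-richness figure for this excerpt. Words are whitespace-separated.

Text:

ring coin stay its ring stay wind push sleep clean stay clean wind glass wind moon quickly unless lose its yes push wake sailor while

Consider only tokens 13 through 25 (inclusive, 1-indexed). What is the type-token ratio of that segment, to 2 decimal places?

Segment tokens 13–25: wind, glass, wind, moon, quickly, unless, lose, its, yes, push, wake, sailor, while
Segment N = 13, segment V = 12.
TTR = 12 / 13 = 0.92

0.92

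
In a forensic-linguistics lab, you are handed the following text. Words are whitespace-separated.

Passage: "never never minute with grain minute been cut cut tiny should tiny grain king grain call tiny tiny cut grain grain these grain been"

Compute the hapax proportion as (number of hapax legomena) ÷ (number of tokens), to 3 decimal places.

0.208

Frequencies: grain:6, tiny:4, cut:3, never:2, minute:2, been:2, with:1, should:1, king:1, call:1, these:1
Hapax count = 5; token count = 24.
Ratio = 5 / 24 = 0.208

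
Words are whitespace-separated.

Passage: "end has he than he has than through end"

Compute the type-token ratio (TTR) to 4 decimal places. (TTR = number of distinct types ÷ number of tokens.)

0.5556

N = 9 tokens, V = 5 types.
TTR = V / N = 5 / 9 = 0.5556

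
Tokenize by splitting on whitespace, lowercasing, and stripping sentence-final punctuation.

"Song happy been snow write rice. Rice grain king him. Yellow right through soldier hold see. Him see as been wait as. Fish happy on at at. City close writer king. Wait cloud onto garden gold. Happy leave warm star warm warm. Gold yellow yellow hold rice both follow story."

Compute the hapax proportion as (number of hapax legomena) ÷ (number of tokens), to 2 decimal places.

Frequencies: happy:3, rice:3, yellow:3, warm:3, been:2, king:2, him:2, hold:2, see:2, as:2, wait:2, at:2, gold:2, song:1, snow:1, write:1, grain:1, right:1, through:1, soldier:1, … (13 more, each freq 1)
Hapax count = 20; token count = 50.
Ratio = 20 / 50 = 0.40

0.40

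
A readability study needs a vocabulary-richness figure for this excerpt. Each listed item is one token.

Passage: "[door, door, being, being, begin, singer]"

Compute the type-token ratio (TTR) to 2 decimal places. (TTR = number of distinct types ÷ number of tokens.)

N = 6 tokens, V = 4 types.
TTR = V / N = 4 / 6 = 0.67

0.67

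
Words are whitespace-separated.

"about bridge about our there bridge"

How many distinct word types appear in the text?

4

Distinct types: {about, bridge, our, there}
V = 4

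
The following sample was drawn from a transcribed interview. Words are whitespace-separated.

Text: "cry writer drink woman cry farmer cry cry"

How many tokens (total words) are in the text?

8

Tokens: cry, writer, drink, woman, cry, farmer, cry, cry
N = 8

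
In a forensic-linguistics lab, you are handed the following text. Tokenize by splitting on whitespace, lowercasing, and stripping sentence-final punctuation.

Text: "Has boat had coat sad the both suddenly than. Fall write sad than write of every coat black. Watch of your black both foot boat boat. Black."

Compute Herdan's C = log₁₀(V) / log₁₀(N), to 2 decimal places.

N = 27, V = 17.
log₁₀(V) = 1.230449, log₁₀(N) = 1.431364
C = 1.230449 / 1.431364 = 0.86

0.86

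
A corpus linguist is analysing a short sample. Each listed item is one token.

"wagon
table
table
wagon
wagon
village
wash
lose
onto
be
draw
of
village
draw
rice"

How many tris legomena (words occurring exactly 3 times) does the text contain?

Frequencies: wagon:3, table:2, village:2, draw:2, wash:1, lose:1, onto:1, be:1, of:1, rice:1
Words with frequency 3: wagon

1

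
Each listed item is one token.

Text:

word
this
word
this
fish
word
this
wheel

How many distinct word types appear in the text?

Distinct types: {fish, this, wheel, word}
V = 4

4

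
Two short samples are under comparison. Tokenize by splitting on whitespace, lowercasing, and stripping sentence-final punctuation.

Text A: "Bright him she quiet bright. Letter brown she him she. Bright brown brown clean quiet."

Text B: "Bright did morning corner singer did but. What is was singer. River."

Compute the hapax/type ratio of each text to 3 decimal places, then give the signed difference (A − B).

A: hapax=2, V=7, ratio=0.286
B: hapax=8, V=10, ratio=0.800
Difference = 0.286 − 0.800 = -0.514

-0.514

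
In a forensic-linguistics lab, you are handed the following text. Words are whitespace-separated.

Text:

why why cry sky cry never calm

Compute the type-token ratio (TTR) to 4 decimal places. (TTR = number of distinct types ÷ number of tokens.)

0.7143

N = 7 tokens, V = 5 types.
TTR = V / N = 5 / 7 = 0.7143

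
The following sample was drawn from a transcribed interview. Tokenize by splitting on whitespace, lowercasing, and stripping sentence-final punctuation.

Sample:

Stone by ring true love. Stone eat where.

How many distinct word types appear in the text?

Distinct types: {by, eat, love, ring, stone, true, where}
V = 7

7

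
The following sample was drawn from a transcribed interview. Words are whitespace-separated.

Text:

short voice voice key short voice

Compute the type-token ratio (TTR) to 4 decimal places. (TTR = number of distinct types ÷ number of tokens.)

0.5000

N = 6 tokens, V = 3 types.
TTR = V / N = 3 / 6 = 0.5000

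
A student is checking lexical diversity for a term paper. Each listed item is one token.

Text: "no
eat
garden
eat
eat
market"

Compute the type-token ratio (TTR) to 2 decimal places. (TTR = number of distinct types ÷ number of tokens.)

N = 6 tokens, V = 4 types.
TTR = V / N = 4 / 6 = 0.67

0.67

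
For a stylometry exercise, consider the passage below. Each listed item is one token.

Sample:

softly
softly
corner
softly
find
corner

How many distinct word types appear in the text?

3

Distinct types: {corner, find, softly}
V = 3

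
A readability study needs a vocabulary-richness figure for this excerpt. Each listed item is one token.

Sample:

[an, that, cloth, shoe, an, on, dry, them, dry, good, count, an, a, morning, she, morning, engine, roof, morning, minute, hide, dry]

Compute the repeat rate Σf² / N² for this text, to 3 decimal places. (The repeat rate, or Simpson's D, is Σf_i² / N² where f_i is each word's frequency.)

Frequencies: an:3, dry:3, morning:3, that:1, cloth:1, shoe:1, on:1, them:1, good:1, count:1, a:1, she:1, engine:1, roof:1, minute:1, hide:1
Σf² = 40; N² = 484
Repeat rate = 40 / 484 = 0.083

0.083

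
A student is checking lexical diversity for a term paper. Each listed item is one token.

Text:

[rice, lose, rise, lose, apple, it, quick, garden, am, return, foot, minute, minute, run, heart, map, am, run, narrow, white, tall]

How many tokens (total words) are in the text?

Tokens: rice, lose, rise, lose, apple, it, quick, garden, am, return, foot, minute, minute, run, heart, map, am, run, narrow, white, tall
N = 21

21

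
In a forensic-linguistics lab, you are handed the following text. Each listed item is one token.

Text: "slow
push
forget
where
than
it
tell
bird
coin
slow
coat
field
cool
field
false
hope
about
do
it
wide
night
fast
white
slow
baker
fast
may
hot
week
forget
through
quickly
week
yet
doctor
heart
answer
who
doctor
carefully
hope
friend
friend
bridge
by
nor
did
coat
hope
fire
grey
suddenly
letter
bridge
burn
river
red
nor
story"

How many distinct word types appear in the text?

45

Distinct types: {about, answer, baker, bird, bridge, burn, by, carefully, coat, coin, cool, did, do, doctor, false, fast, field, fire, forget, friend, grey, heart, hope, hot, it, letter, may, night, nor, push, quickly, red, river, slow, story, suddenly, tell, than, through, week, where, white, who, wide, yet}
V = 45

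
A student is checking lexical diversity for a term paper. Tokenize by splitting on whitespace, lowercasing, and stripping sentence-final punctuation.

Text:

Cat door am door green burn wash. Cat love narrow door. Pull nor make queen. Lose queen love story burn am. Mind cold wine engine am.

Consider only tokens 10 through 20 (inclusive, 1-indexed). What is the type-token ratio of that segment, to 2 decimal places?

0.91

Segment tokens 10–20: narrow, door, pull, nor, make, queen, lose, queen, love, story, burn
Segment N = 11, segment V = 10.
TTR = 10 / 11 = 0.91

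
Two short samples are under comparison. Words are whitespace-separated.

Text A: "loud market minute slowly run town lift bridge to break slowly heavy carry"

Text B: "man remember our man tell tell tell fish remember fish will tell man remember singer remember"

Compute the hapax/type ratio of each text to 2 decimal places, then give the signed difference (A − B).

0.49

A: hapax=11, V=12, ratio=0.92
B: hapax=3, V=7, ratio=0.43
Difference = 0.92 − 0.43 = 0.49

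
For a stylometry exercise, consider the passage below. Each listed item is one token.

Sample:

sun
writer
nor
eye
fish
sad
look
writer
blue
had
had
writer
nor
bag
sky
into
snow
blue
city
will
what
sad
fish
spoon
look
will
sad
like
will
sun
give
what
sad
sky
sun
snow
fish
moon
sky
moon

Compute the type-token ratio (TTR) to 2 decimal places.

N = 40 tokens, V = 20 types.
TTR = V / N = 20 / 40 = 0.50

0.50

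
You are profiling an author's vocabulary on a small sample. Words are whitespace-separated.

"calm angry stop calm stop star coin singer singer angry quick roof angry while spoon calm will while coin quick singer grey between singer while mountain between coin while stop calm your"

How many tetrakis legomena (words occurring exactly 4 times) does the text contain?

3

Frequencies: calm:4, singer:4, while:4, angry:3, stop:3, coin:3, quick:2, between:2, star:1, roof:1, spoon:1, will:1, grey:1, mountain:1, your:1
Words with frequency 4: calm, singer, while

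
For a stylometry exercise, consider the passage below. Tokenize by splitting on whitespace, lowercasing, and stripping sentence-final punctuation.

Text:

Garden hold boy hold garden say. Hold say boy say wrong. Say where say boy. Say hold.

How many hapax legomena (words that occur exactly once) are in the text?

2

Frequencies: say:6, hold:4, boy:3, garden:2, wrong:1, where:1
Hapax (freq=1): where, wrong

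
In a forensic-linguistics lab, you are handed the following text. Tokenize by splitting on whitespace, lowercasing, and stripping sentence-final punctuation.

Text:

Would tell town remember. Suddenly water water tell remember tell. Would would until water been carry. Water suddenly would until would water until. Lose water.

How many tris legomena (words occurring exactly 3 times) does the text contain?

2

Frequencies: water:6, would:5, tell:3, until:3, remember:2, suddenly:2, town:1, been:1, carry:1, lose:1
Words with frequency 3: tell, until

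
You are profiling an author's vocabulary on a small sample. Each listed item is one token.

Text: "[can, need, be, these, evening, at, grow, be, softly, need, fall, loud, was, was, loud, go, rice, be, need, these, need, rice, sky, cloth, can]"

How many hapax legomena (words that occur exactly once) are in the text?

8

Frequencies: need:4, be:3, can:2, these:2, loud:2, was:2, rice:2, evening:1, at:1, grow:1, softly:1, fall:1, go:1, sky:1, cloth:1
Hapax (freq=1): at, cloth, evening, fall, go, grow, sky, softly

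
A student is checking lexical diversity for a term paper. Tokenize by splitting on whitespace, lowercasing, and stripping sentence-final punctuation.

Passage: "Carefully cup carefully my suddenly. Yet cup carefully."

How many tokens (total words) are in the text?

Tokens: carefully, cup, carefully, my, suddenly, yet, cup, carefully
N = 8

8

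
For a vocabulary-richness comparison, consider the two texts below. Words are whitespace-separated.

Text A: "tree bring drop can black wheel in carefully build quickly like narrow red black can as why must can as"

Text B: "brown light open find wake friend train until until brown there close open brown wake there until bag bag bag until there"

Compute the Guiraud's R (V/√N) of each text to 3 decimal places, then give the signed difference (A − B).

A: V=16, N=20, R=3.578
B: V=11, N=22, R=2.345
Difference = 3.578 − 2.345 = 1.233

1.233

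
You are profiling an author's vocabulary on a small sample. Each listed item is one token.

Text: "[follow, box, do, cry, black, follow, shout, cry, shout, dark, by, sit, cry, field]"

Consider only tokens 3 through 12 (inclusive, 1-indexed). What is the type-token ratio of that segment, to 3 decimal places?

0.800

Segment tokens 3–12: do, cry, black, follow, shout, cry, shout, dark, by, sit
Segment N = 10, segment V = 8.
TTR = 8 / 10 = 0.800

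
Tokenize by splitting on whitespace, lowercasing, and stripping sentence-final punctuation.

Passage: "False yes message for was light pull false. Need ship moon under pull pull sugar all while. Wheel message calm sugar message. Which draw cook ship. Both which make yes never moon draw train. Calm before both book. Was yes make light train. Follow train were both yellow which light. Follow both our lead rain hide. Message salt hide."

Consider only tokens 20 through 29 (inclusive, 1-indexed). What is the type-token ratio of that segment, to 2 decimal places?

Segment tokens 20–29: calm, sugar, message, which, draw, cook, ship, both, which, make
Segment N = 10, segment V = 9.
TTR = 9 / 10 = 0.90

0.90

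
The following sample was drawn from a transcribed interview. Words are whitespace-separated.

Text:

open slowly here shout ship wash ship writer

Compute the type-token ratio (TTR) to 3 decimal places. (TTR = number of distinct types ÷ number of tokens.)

0.875

N = 8 tokens, V = 7 types.
TTR = V / N = 7 / 8 = 0.875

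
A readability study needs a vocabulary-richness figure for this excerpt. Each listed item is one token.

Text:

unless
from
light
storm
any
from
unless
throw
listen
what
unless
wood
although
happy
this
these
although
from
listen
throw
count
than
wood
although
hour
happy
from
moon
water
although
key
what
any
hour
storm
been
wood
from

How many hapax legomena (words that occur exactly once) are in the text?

Frequencies: from:5, although:4, unless:3, wood:3, storm:2, any:2, throw:2, listen:2, what:2, happy:2, hour:2, light:1, this:1, these:1, count:1, than:1, moon:1, water:1, key:1, been:1
Hapax (freq=1): been, count, key, light, moon, than, these, this, water

9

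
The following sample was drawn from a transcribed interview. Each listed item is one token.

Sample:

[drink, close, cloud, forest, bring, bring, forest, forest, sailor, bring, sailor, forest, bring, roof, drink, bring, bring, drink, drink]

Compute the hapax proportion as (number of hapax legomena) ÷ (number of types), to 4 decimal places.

Frequencies: bring:6, drink:4, forest:4, sailor:2, close:1, cloud:1, roof:1
Hapax count = 3; type count = 7.
Ratio = 3 / 7 = 0.4286

0.4286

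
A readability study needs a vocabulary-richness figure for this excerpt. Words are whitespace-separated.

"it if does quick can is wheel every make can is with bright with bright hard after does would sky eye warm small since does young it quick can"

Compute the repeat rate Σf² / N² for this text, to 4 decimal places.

0.0606

Frequencies: does:3, can:3, it:2, quick:2, is:2, with:2, bright:2, if:1, wheel:1, every:1, make:1, hard:1, after:1, would:1, sky:1, eye:1, warm:1, small:1, since:1, young:1
Σf² = 51; N² = 841
Repeat rate = 51 / 841 = 0.0606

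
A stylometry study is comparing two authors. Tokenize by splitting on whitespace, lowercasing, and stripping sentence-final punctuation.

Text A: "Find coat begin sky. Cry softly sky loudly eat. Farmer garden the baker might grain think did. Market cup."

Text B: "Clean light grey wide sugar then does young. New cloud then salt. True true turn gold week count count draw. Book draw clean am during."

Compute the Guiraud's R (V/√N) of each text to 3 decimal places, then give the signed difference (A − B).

0.129

A: V=18, N=19, R=4.129
B: V=20, N=25, R=4.000
Difference = 4.129 − 4.000 = 0.129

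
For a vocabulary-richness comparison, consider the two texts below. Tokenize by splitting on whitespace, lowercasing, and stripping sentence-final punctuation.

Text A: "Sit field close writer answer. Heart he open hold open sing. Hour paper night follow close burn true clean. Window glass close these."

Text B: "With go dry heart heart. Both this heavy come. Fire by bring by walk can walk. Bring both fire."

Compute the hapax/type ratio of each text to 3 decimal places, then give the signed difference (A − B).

A: hapax=18, V=20, ratio=0.900
B: hapax=7, V=13, ratio=0.538
Difference = 0.900 − 0.538 = 0.362

0.362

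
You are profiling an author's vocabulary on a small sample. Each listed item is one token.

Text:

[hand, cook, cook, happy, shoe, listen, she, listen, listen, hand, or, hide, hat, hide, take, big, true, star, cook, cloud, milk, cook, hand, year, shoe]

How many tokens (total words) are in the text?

Tokens: hand, cook, cook, happy, shoe, listen, she, listen, listen, hand, or, hide, hat, hide, take, big, true, star, cook, cloud, milk, cook, hand, year, shoe
N = 25

25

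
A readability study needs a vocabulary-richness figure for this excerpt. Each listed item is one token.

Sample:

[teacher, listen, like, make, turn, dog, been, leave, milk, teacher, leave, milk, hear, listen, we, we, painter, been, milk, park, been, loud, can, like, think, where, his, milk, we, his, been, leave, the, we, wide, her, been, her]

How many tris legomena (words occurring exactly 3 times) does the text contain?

Frequencies: been:5, milk:4, we:4, leave:3, teacher:2, listen:2, like:2, his:2, her:2, make:1, turn:1, dog:1, hear:1, painter:1, park:1, loud:1, can:1, think:1, where:1, the:1, … (1 more, each freq 1)
Words with frequency 3: leave

1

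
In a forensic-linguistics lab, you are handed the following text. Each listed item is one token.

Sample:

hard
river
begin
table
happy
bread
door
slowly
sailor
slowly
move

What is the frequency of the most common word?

Frequencies: slowly:2, hard:1, river:1, begin:1, table:1, happy:1, bread:1, door:1, sailor:1, move:1
Most common: 'slowly' with frequency 2.

2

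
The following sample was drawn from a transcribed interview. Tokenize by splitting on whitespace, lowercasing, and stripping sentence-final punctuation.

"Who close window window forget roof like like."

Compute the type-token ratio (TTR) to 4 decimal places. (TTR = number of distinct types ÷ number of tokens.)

0.7500

N = 8 tokens, V = 6 types.
TTR = V / N = 6 / 8 = 0.7500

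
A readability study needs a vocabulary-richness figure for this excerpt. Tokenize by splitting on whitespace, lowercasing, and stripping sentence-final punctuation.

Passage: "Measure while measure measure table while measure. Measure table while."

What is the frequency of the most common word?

5

Frequencies: measure:5, while:3, table:2
Most common: 'measure' with frequency 5.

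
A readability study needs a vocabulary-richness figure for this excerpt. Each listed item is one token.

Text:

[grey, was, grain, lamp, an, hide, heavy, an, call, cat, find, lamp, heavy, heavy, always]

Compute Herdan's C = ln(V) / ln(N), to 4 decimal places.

0.8855

N = 15, V = 11.
ln(V) = 2.397895, ln(N) = 2.708050
C = 2.397895 / 2.708050 = 0.8855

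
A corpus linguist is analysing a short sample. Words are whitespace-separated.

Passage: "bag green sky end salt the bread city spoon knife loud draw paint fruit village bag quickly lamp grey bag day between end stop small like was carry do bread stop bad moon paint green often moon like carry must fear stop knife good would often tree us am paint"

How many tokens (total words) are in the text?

50

Tokens: bag, green, sky, end, salt, the, bread, city, spoon, knife, loud, draw, paint, fruit, village, bag, quickly, lamp, grey, bag, day, between, end, stop, small, like, was, carry, do, bread, stop, bad, moon, paint, green, often, moon, like, carry, must, fear, stop, knife, good, would, often, tree, us, am, paint
N = 50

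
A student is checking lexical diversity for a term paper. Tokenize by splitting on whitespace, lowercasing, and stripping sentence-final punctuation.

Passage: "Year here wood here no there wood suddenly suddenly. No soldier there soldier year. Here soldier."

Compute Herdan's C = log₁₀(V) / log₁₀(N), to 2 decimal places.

0.70

N = 16, V = 7.
log₁₀(V) = 0.845098, log₁₀(N) = 1.204120
C = 0.845098 / 1.204120 = 0.70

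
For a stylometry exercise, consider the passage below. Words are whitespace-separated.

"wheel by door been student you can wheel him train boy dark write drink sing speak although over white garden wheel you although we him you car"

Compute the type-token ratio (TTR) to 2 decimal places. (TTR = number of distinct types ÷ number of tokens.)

N = 27 tokens, V = 21 types.
TTR = V / N = 21 / 27 = 0.78

0.78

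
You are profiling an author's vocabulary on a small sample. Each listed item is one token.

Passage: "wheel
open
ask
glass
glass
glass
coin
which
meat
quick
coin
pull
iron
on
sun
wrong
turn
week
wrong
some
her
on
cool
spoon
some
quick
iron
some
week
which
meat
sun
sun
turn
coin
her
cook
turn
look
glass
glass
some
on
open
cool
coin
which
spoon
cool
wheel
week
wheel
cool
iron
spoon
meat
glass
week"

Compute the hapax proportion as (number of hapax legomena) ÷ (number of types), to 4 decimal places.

Frequencies: glass:6, coin:4, week:4, some:4, cool:4, wheel:3, which:3, meat:3, iron:3, on:3, sun:3, turn:3, spoon:3, open:2, quick:2, wrong:2, her:2, ask:1, pull:1, cook:1, … (1 more, each freq 1)
Hapax count = 4; type count = 21.
Ratio = 4 / 21 = 0.1905

0.1905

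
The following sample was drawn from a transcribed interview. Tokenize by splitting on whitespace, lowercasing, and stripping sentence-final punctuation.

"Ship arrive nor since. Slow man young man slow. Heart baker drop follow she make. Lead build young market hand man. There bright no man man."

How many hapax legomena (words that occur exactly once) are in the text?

Frequencies: man:5, slow:2, young:2, ship:1, arrive:1, nor:1, since:1, heart:1, baker:1, drop:1, follow:1, she:1, make:1, lead:1, build:1, market:1, hand:1, there:1, bright:1, no:1
Hapax (freq=1): arrive, baker, bright, build, drop, follow, hand, heart, lead, make, market, no, nor, she, ship, since, there

17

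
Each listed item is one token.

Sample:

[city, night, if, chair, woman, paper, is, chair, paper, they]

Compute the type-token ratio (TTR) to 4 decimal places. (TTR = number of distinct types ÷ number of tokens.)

0.8000

N = 10 tokens, V = 8 types.
TTR = V / N = 8 / 10 = 0.8000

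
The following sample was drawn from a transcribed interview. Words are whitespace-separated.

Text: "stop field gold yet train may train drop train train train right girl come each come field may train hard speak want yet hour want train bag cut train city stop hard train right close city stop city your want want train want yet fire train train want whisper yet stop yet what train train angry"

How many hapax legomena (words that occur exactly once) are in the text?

Frequencies: train:14, want:6, yet:5, stop:4, city:3, field:2, may:2, right:2, come:2, hard:2, gold:1, drop:1, girl:1, each:1, speak:1, hour:1, bag:1, cut:1, close:1, your:1, … (4 more, each freq 1)
Hapax (freq=1): angry, bag, close, cut, drop, each, fire, girl, gold, hour, speak, what, whisper, your

14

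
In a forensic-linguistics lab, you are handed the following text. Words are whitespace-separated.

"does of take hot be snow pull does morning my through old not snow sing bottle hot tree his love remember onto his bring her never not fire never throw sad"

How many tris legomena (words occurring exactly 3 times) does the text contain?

0

Frequencies: does:2, hot:2, snow:2, not:2, his:2, never:2, of:1, take:1, be:1, pull:1, morning:1, my:1, through:1, old:1, sing:1, bottle:1, tree:1, love:1, remember:1, onto:1, … (5 more, each freq 1)
Words with frequency 3: (none)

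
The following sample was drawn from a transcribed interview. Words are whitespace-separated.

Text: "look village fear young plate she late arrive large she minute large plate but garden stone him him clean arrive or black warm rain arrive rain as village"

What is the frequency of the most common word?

Frequencies: arrive:3, village:2, plate:2, she:2, large:2, him:2, rain:2, look:1, fear:1, young:1, late:1, minute:1, but:1, garden:1, stone:1, clean:1, or:1, black:1, warm:1, as:1
Most common: 'arrive' with frequency 3.

3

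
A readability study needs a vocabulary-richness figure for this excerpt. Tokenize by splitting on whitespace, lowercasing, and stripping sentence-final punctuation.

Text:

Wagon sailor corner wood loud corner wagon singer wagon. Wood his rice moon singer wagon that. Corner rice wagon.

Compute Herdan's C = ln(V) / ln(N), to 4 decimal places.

N = 19, V = 10.
ln(V) = 2.302585, ln(N) = 2.944439
C = 2.302585 / 2.944439 = 0.7820

0.7820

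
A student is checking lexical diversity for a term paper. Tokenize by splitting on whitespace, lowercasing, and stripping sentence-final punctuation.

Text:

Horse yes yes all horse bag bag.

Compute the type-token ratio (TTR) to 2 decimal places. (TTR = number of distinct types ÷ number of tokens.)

0.57

N = 7 tokens, V = 4 types.
TTR = V / N = 4 / 7 = 0.57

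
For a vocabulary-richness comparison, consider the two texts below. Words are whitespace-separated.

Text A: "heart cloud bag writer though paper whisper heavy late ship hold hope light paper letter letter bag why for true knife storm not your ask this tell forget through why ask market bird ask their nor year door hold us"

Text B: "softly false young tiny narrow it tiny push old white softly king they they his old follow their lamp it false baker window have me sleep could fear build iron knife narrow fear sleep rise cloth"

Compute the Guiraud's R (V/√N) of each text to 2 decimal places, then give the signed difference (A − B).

A: V=33, N=40, R=5.22
B: V=27, N=36, R=4.50
Difference = 5.22 − 4.50 = 0.72

0.72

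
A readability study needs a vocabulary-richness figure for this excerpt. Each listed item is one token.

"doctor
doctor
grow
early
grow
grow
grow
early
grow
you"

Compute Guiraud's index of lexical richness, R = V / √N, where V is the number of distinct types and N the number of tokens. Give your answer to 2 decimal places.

1.26

N = 10, V = 4.
√N = 3.162278
R = 4 / 3.162278 = 1.26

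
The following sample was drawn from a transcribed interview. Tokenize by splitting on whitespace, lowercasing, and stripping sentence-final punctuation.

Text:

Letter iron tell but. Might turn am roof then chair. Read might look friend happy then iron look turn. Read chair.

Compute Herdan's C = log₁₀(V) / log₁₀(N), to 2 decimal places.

N = 21, V = 14.
log₁₀(V) = 1.146128, log₁₀(N) = 1.322219
C = 1.146128 / 1.322219 = 0.87

0.87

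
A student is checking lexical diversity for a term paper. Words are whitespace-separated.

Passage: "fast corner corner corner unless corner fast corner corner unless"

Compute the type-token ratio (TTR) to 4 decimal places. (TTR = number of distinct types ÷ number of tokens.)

0.3000

N = 10 tokens, V = 3 types.
TTR = V / N = 3 / 10 = 0.3000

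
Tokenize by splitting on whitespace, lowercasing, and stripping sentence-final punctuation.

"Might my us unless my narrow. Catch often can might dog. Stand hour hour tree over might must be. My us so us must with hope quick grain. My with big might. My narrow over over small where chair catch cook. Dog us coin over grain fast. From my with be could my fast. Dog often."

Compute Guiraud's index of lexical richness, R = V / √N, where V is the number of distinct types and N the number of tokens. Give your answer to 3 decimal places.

3.875

N = 56, V = 29.
√N = 7.483315
R = 29 / 7.483315 = 3.875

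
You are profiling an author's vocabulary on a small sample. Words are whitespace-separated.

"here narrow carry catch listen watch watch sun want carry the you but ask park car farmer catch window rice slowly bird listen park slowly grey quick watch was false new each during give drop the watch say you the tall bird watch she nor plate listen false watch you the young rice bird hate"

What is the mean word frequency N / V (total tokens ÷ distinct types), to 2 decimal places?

N = 55 tokens, V = 35 types.
Mean frequency = N / V = 55 / 35 = 1.57

1.57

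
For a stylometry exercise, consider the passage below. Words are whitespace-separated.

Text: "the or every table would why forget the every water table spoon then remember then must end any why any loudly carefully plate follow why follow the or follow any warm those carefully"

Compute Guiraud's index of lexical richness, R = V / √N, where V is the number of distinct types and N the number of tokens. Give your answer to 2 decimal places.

N = 33, V = 20.
√N = 5.744563
R = 20 / 5.744563 = 3.48

3.48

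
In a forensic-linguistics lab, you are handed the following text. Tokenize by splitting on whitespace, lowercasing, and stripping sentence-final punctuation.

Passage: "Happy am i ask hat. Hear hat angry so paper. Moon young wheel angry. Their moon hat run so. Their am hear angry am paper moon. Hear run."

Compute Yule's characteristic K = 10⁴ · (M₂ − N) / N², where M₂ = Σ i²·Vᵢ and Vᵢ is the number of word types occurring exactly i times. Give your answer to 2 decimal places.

Frequencies: am:3, hat:3, hear:3, angry:3, moon:3, so:2, paper:2, their:2, run:2, happy:1, i:1, ask:1, young:1, wheel:1
N = 28. Frequency spectrum: V_1=5, V_2=4, V_3=5
M₂ = 1²·5 + 2²·4 + 3²·5 = 66
K = 10000 × (66 − 28) / 28² = 484.69

484.69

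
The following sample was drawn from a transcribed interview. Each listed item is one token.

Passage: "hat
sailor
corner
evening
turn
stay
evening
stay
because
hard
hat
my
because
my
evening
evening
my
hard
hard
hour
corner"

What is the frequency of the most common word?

Frequencies: evening:4, hard:3, my:3, hat:2, corner:2, stay:2, because:2, sailor:1, turn:1, hour:1
Most common: 'evening' with frequency 4.

4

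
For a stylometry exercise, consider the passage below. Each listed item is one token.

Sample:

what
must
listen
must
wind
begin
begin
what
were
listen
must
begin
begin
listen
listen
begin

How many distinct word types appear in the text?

Distinct types: {begin, listen, must, were, what, wind}
V = 6

6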